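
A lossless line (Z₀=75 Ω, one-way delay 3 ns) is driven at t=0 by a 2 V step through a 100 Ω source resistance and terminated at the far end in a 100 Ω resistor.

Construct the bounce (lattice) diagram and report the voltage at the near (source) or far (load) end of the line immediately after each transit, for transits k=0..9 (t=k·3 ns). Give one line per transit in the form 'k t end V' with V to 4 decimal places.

0 0 source 0.8571
1 3 load 0.9796
2 6 source 0.9971
3 9 load 0.9996
4 12 source 0.9999
5 15 load 1.0000
6 18 source 1.0000
7 21 load 1.0000
8 24 source 1.0000
9 27 load 1.0000

Γ_L=0.142857, Γ_S=0.142857; launch V₁=2·75/175=0.857143
k=0 src: V=0.8571
k=1 load: inc=0.857143, refl=0.857143·0.142857=0.1224; V=0.000000+0.857143+0.122449=0.9796
k=2 src: inc=0.122449, refl=0.122449·0.142857=0.0175; V=0.857143+0.122449+0.017493=0.9971
k=3 load: inc=0.017493, refl=0.017493·0.142857=0.0025; V=0.979592+0.017493+0.002499=0.9996
k=4 src: inc=0.002499, refl=0.002499·0.142857=0.0004; V=0.997085+0.002499+0.000357=0.9999
k=5 load: inc=0.000357, refl=0.000357·0.142857=0.0001; V=0.999584+0.000357+0.000051=1.0000
k=6 src: inc=0.000051, refl=0.000051·0.142857=0.0000; V=0.999941+0.000051+0.000007=1.0000
k=7 load: inc=0.000007, refl=0.000007·0.142857=0.0000; V=0.999992+0.000007+0.000001=1.0000
k=8 src: inc=0.000001, refl=0.000001·0.142857=0.0000; V=0.999999+0.000001+0.000000=1.0000
k=9 load: inc=0.000000, refl=0.000000·0.142857=0.0000; V=1.000000+0.000000+0.000000=1.0000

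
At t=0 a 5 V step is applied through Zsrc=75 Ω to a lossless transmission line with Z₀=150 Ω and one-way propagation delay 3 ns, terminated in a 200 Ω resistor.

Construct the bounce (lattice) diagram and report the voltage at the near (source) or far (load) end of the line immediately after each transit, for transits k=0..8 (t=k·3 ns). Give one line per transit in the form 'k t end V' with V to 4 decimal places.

0 0 source 3.3333
1 3 load 3.8095
2 6 source 3.6508
3 9 load 3.6281
4 12 source 3.6357
5 15 load 3.6368
6 18 source 3.6364
7 21 load 3.6363
8 24 source 3.6364

Γ_L=0.142857, Γ_S=-0.333333; launch V₁=5·150/225=3.333333
k=0 src: V=3.3333
k=1 load: inc=3.333333, refl=3.333333·0.142857=0.4762; V=0.000000+3.333333+0.476190=3.8095
k=2 src: inc=0.476190, refl=0.476190·-0.333333=-0.1587; V=3.333333+0.476190+-0.158730=3.6508
k=3 load: inc=-0.158730, refl=-0.158730·0.142857=-0.0227; V=3.809524+-0.158730+-0.022676=3.6281
k=4 src: inc=-0.022676, refl=-0.022676·-0.333333=0.0076; V=3.650794+-0.022676+0.007559=3.6357
k=5 load: inc=0.007559, refl=0.007559·0.142857=0.0011; V=3.628118+0.007559+0.001080=3.6368
k=6 src: inc=0.001080, refl=0.001080·-0.333333=-0.0004; V=3.635676+0.001080+-0.000360=3.6364
k=7 load: inc=-0.000360, refl=-0.000360·0.142857=-0.0001; V=3.636756+-0.000360+-0.000051=3.6363
k=8 src: inc=-0.000051, refl=-0.000051·-0.333333=0.0000; V=3.636396+-0.000051+0.000017=3.6364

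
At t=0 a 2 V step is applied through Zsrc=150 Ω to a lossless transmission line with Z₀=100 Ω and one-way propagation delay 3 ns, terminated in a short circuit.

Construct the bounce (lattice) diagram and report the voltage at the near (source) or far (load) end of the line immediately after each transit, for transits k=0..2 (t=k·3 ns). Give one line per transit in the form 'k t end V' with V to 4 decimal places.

Γ_L=-1.000000, Γ_S=0.200000; launch V₁=2·100/250=0.800000
k=0 src: V=0.8000
k=1 load: inc=0.800000, refl=0.800000·-1.000000=-0.8000; V=0.000000+0.800000+-0.800000=0.0000
k=2 src: inc=-0.800000, refl=-0.800000·0.200000=-0.1600; V=0.800000+-0.800000+-0.160000=-0.1600

0 0 source 0.8000
1 3 load 0.0000
2 6 source -0.1600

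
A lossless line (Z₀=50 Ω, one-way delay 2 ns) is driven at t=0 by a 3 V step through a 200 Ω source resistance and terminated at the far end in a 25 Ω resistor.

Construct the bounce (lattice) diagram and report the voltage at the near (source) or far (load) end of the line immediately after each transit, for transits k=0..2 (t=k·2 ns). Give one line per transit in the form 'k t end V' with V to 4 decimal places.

0 0 source 0.6000
1 2 load 0.4000
2 4 source 0.2800

Γ_L=-0.333333, Γ_S=0.600000; launch V₁=3·50/250=0.600000
k=0 src: V=0.6000
k=1 load: inc=0.600000, refl=0.600000·-0.333333=-0.2000; V=0.000000+0.600000+-0.200000=0.4000
k=2 src: inc=-0.200000, refl=-0.200000·0.600000=-0.1200; V=0.600000+-0.200000+-0.120000=0.2800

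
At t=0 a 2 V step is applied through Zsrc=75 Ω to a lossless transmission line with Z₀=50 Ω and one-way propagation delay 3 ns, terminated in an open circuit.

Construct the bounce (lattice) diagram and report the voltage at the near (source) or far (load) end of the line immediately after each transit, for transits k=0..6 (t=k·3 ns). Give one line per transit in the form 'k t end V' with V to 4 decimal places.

Γ_L=1.000000, Γ_S=0.200000; launch V₁=2·50/125=0.800000
k=0 src: V=0.8000
k=1 load: inc=0.800000, refl=0.800000·1.000000=0.8000; V=0.000000+0.800000+0.800000=1.6000
k=2 src: inc=0.800000, refl=0.800000·0.200000=0.1600; V=0.800000+0.800000+0.160000=1.7600
k=3 load: inc=0.160000, refl=0.160000·1.000000=0.1600; V=1.600000+0.160000+0.160000=1.9200
k=4 src: inc=0.160000, refl=0.160000·0.200000=0.0320; V=1.760000+0.160000+0.032000=1.9520
k=5 load: inc=0.032000, refl=0.032000·1.000000=0.0320; V=1.920000+0.032000+0.032000=1.9840
k=6 src: inc=0.032000, refl=0.032000·0.200000=0.0064; V=1.952000+0.032000+0.006400=1.9904

0 0 source 0.8000
1 3 load 1.6000
2 6 source 1.7600
3 9 load 1.9200
4 12 source 1.9520
5 15 load 1.9840
6 18 source 1.9904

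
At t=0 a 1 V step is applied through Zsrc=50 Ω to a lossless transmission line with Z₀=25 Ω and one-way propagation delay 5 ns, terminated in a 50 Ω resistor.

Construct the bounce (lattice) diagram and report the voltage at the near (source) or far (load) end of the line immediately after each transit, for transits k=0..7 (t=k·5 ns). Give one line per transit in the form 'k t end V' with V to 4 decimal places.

0 0 source 0.3333
1 5 load 0.4444
2 10 source 0.4815
3 15 load 0.4938
4 20 source 0.4979
5 25 load 0.4993
6 30 source 0.4998
7 35 load 0.4999

Γ_L=0.333333, Γ_S=0.333333; launch V₁=1·25/75=0.333333
k=0 src: V=0.3333
k=1 load: inc=0.333333, refl=0.333333·0.333333=0.1111; V=0.000000+0.333333+0.111111=0.4444
k=2 src: inc=0.111111, refl=0.111111·0.333333=0.0370; V=0.333333+0.111111+0.037037=0.4815
k=3 load: inc=0.037037, refl=0.037037·0.333333=0.0123; V=0.444444+0.037037+0.012346=0.4938
k=4 src: inc=0.012346, refl=0.012346·0.333333=0.0041; V=0.481481+0.012346+0.004115=0.4979
k=5 load: inc=0.004115, refl=0.004115·0.333333=0.0014; V=0.493827+0.004115+0.001372=0.4993
k=6 src: inc=0.001372, refl=0.001372·0.333333=0.0005; V=0.497942+0.001372+0.000457=0.4998
k=7 load: inc=0.000457, refl=0.000457·0.333333=0.0002; V=0.499314+0.000457+0.000152=0.4999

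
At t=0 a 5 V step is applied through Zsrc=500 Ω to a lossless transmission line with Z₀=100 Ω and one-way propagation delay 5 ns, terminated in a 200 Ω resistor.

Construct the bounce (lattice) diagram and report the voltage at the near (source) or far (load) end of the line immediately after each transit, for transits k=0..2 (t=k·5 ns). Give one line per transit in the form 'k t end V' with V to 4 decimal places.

0 0 source 0.8333
1 5 load 1.1111
2 10 source 1.2963

Γ_L=0.333333, Γ_S=0.666667; launch V₁=5·100/600=0.833333
k=0 src: V=0.8333
k=1 load: inc=0.833333, refl=0.833333·0.333333=0.2778; V=0.000000+0.833333+0.277778=1.1111
k=2 src: inc=0.277778, refl=0.277778·0.666667=0.1852; V=0.833333+0.277778+0.185185=1.2963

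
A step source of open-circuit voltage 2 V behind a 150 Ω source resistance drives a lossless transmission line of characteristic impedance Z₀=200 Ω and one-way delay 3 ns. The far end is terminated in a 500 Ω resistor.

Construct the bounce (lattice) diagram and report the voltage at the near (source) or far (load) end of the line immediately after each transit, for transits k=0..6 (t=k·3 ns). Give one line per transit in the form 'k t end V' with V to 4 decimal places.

Γ_L=0.428571, Γ_S=-0.142857; launch V₁=2·200/350=1.142857
k=0 src: V=1.1429
k=1 load: inc=1.142857, refl=1.142857·0.428571=0.4898; V=0.000000+1.142857+0.489796=1.6327
k=2 src: inc=0.489796, refl=0.489796·-0.142857=-0.0700; V=1.142857+0.489796+-0.069971=1.5627
k=3 load: inc=-0.069971, refl=-0.069971·0.428571=-0.0300; V=1.632653+-0.069971+-0.029988=1.5327
k=4 src: inc=-0.029988, refl=-0.029988·-0.142857=0.0043; V=1.562682+-0.029988+0.004284=1.5370
k=5 load: inc=0.004284, refl=0.004284·0.428571=0.0018; V=1.532695+0.004284+0.001836=1.5388
k=6 src: inc=0.001836, refl=0.001836·-0.142857=-0.0003; V=1.536979+0.001836+-0.000262=1.5386

0 0 source 1.1429
1 3 load 1.6327
2 6 source 1.5627
3 9 load 1.5327
4 12 source 1.5370
5 15 load 1.5388
6 18 source 1.5386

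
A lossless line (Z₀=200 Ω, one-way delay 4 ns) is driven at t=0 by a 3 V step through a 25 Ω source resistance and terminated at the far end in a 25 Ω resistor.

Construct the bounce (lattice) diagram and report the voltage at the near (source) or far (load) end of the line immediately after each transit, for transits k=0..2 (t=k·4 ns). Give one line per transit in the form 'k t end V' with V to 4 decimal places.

0 0 source 2.6667
1 4 load 0.5926
2 8 source 2.2058

Γ_L=-0.777778, Γ_S=-0.777778; launch V₁=3·200/225=2.666667
k=0 src: V=2.6667
k=1 load: inc=2.666667, refl=2.666667·-0.777778=-2.0741; V=0.000000+2.666667+-2.074074=0.5926
k=2 src: inc=-2.074074, refl=-2.074074·-0.777778=1.6132; V=2.666667+-2.074074+1.613169=2.2058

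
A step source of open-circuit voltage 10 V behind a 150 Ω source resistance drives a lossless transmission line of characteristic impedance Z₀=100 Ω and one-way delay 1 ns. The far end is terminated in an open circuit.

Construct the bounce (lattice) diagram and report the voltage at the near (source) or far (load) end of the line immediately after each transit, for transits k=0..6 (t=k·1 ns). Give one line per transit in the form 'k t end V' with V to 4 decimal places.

Γ_L=1.000000, Γ_S=0.200000; launch V₁=10·100/250=4.000000
k=0 src: V=4.0000
k=1 load: inc=4.000000, refl=4.000000·1.000000=4.0000; V=0.000000+4.000000+4.000000=8.0000
k=2 src: inc=4.000000, refl=4.000000·0.200000=0.8000; V=4.000000+4.000000+0.800000=8.8000
k=3 load: inc=0.800000, refl=0.800000·1.000000=0.8000; V=8.000000+0.800000+0.800000=9.6000
k=4 src: inc=0.800000, refl=0.800000·0.200000=0.1600; V=8.800000+0.800000+0.160000=9.7600
k=5 load: inc=0.160000, refl=0.160000·1.000000=0.1600; V=9.600000+0.160000+0.160000=9.9200
k=6 src: inc=0.160000, refl=0.160000·0.200000=0.0320; V=9.760000+0.160000+0.032000=9.9520

0 0 source 4.0000
1 1 load 8.0000
2 2 source 8.8000
3 3 load 9.6000
4 4 source 9.7600
5 5 load 9.9200
6 6 source 9.9520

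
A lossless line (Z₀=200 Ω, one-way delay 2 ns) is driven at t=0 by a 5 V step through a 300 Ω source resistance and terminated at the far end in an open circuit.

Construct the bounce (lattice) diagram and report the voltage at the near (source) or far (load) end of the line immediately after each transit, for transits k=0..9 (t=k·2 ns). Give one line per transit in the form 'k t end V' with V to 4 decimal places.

0 0 source 2.0000
1 2 load 4.0000
2 4 source 4.4000
3 6 load 4.8000
4 8 source 4.8800
5 10 load 4.9600
6 12 source 4.9760
7 14 load 4.9920
8 16 source 4.9952
9 18 load 4.9984

Γ_L=1.000000, Γ_S=0.200000; launch V₁=5·200/500=2.000000
k=0 src: V=2.0000
k=1 load: inc=2.000000, refl=2.000000·1.000000=2.0000; V=0.000000+2.000000+2.000000=4.0000
k=2 src: inc=2.000000, refl=2.000000·0.200000=0.4000; V=2.000000+2.000000+0.400000=4.4000
k=3 load: inc=0.400000, refl=0.400000·1.000000=0.4000; V=4.000000+0.400000+0.400000=4.8000
k=4 src: inc=0.400000, refl=0.400000·0.200000=0.0800; V=4.400000+0.400000+0.080000=4.8800
k=5 load: inc=0.080000, refl=0.080000·1.000000=0.0800; V=4.800000+0.080000+0.080000=4.9600
k=6 src: inc=0.080000, refl=0.080000·0.200000=0.0160; V=4.880000+0.080000+0.016000=4.9760
k=7 load: inc=0.016000, refl=0.016000·1.000000=0.0160; V=4.960000+0.016000+0.016000=4.9920
k=8 src: inc=0.016000, refl=0.016000·0.200000=0.0032; V=4.976000+0.016000+0.003200=4.9952
k=9 load: inc=0.003200, refl=0.003200·1.000000=0.0032; V=4.992000+0.003200+0.003200=4.9984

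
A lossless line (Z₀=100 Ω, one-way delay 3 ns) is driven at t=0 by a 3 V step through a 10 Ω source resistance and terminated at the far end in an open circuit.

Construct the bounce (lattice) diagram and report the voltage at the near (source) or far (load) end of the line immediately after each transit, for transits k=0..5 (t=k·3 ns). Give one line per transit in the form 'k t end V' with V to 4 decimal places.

Γ_L=1.000000, Γ_S=-0.818182; launch V₁=3·100/110=2.727273
k=0 src: V=2.7273
k=1 load: inc=2.727273, refl=2.727273·1.000000=2.7273; V=0.000000+2.727273+2.727273=5.4545
k=2 src: inc=2.727273, refl=2.727273·-0.818182=-2.2314; V=2.727273+2.727273+-2.231405=3.2231
k=3 load: inc=-2.231405, refl=-2.231405·1.000000=-2.2314; V=5.454545+-2.231405+-2.231405=0.9917
k=4 src: inc=-2.231405, refl=-2.231405·-0.818182=1.8257; V=3.223140+-2.231405+1.825695=2.8174
k=5 load: inc=1.825695, refl=1.825695·1.000000=1.8257; V=0.991736+1.825695+1.825695=4.6431

0 0 source 2.7273
1 3 load 5.4545
2 6 source 3.2231
3 9 load 0.9917
4 12 source 2.8174
5 15 load 4.6431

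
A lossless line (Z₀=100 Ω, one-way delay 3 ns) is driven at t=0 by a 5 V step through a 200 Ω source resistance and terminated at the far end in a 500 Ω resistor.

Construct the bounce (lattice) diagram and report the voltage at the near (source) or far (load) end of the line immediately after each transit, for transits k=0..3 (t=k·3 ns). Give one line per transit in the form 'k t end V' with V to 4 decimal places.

Γ_L=0.666667, Γ_S=0.333333; launch V₁=5·100/300=1.666667
k=0 src: V=1.6667
k=1 load: inc=1.666667, refl=1.666667·0.666667=1.1111; V=0.000000+1.666667+1.111111=2.7778
k=2 src: inc=1.111111, refl=1.111111·0.333333=0.3704; V=1.666667+1.111111+0.370370=3.1481
k=3 load: inc=0.370370, refl=0.370370·0.666667=0.2469; V=2.777778+0.370370+0.246914=3.3951

0 0 source 1.6667
1 3 load 2.7778
2 6 source 3.1481
3 9 load 3.3951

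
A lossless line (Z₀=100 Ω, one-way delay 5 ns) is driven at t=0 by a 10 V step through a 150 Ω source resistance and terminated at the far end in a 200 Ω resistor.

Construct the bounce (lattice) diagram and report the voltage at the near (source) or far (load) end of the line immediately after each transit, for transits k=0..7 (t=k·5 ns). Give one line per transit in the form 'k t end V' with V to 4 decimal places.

0 0 source 4.0000
1 5 load 5.3333
2 10 source 5.6000
3 15 load 5.6889
4 20 source 5.7067
5 25 load 5.7126
6 30 source 5.7138
7 35 load 5.7142

Γ_L=0.333333, Γ_S=0.200000; launch V₁=10·100/250=4.000000
k=0 src: V=4.0000
k=1 load: inc=4.000000, refl=4.000000·0.333333=1.3333; V=0.000000+4.000000+1.333333=5.3333
k=2 src: inc=1.333333, refl=1.333333·0.200000=0.2667; V=4.000000+1.333333+0.266667=5.6000
k=3 load: inc=0.266667, refl=0.266667·0.333333=0.0889; V=5.333333+0.266667+0.088889=5.6889
k=4 src: inc=0.088889, refl=0.088889·0.200000=0.0178; V=5.600000+0.088889+0.017778=5.7067
k=5 load: inc=0.017778, refl=0.017778·0.333333=0.0059; V=5.688889+0.017778+0.005926=5.7126
k=6 src: inc=0.005926, refl=0.005926·0.200000=0.0012; V=5.706667+0.005926+0.001185=5.7138
k=7 load: inc=0.001185, refl=0.001185·0.333333=0.0004; V=5.712593+0.001185+0.000395=5.7142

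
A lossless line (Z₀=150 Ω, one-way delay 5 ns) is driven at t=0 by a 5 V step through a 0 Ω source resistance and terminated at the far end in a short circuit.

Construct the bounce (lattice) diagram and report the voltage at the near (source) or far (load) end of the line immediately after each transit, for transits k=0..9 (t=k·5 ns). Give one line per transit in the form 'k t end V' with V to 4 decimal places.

Γ_L=-1.000000, Γ_S=-1.000000; launch V₁=5·150/150=5.000000
k=0 src: V=5.0000
k=1 load: inc=5.000000, refl=5.000000·-1.000000=-5.0000; V=0.000000+5.000000+-5.000000=0.0000
k=2 src: inc=-5.000000, refl=-5.000000·-1.000000=5.0000; V=5.000000+-5.000000+5.000000=5.0000
k=3 load: inc=5.000000, refl=5.000000·-1.000000=-5.0000; V=0.000000+5.000000+-5.000000=0.0000
k=4 src: inc=-5.000000, refl=-5.000000·-1.000000=5.0000; V=5.000000+-5.000000+5.000000=5.0000
k=5 load: inc=5.000000, refl=5.000000·-1.000000=-5.0000; V=0.000000+5.000000+-5.000000=0.0000
k=6 src: inc=-5.000000, refl=-5.000000·-1.000000=5.0000; V=5.000000+-5.000000+5.000000=5.0000
k=7 load: inc=5.000000, refl=5.000000·-1.000000=-5.0000; V=0.000000+5.000000+-5.000000=0.0000
k=8 src: inc=-5.000000, refl=-5.000000·-1.000000=5.0000; V=5.000000+-5.000000+5.000000=5.0000
k=9 load: inc=5.000000, refl=5.000000·-1.000000=-5.0000; V=0.000000+5.000000+-5.000000=0.0000

0 0 source 5.0000
1 5 load 0.0000
2 10 source 5.0000
3 15 load 0.0000
4 20 source 5.0000
5 25 load 0.0000
6 30 source 5.0000
7 35 load 0.0000
8 40 source 5.0000
9 45 load 0.0000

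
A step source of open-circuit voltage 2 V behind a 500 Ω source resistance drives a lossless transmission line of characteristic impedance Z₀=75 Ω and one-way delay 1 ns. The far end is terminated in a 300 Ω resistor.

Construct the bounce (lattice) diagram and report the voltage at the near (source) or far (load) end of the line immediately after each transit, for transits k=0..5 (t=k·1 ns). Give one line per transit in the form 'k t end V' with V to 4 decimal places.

Γ_L=0.600000, Γ_S=0.739130; launch V₁=2·75/575=0.260870
k=0 src: V=0.2609
k=1 load: inc=0.260870, refl=0.260870·0.600000=0.1565; V=0.000000+0.260870+0.156522=0.4174
k=2 src: inc=0.156522, refl=0.156522·0.739130=0.1157; V=0.260870+0.156522+0.115690=0.5331
k=3 load: inc=0.115690, refl=0.115690·0.600000=0.0694; V=0.417391+0.115690+0.069414=0.6025
k=4 src: inc=0.069414, refl=0.069414·0.739130=0.0513; V=0.533081+0.069414+0.051306=0.6538
k=5 load: inc=0.051306, refl=0.051306·0.600000=0.0308; V=0.602495+0.051306+0.030784=0.6846

0 0 source 0.2609
1 1 load 0.4174
2 2 source 0.5331
3 3 load 0.6025
4 4 source 0.6538
5 5 load 0.6846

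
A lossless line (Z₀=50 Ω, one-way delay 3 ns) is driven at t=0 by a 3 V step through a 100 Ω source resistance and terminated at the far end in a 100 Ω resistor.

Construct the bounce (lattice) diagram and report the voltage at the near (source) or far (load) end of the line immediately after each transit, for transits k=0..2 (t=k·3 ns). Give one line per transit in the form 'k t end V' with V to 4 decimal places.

Γ_L=0.333333, Γ_S=0.333333; launch V₁=3·50/150=1.000000
k=0 src: V=1.0000
k=1 load: inc=1.000000, refl=1.000000·0.333333=0.3333; V=0.000000+1.000000+0.333333=1.3333
k=2 src: inc=0.333333, refl=0.333333·0.333333=0.1111; V=1.000000+0.333333+0.111111=1.4444

0 0 source 1.0000
1 3 load 1.3333
2 6 source 1.4444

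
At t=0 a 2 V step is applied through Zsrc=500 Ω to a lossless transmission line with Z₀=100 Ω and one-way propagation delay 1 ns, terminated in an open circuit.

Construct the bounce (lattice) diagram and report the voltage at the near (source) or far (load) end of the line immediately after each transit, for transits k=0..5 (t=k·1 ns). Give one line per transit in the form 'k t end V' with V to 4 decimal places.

Γ_L=1.000000, Γ_S=0.666667; launch V₁=2·100/600=0.333333
k=0 src: V=0.3333
k=1 load: inc=0.333333, refl=0.333333·1.000000=0.3333; V=0.000000+0.333333+0.333333=0.6667
k=2 src: inc=0.333333, refl=0.333333·0.666667=0.2222; V=0.333333+0.333333+0.222222=0.8889
k=3 load: inc=0.222222, refl=0.222222·1.000000=0.2222; V=0.666667+0.222222+0.222222=1.1111
k=4 src: inc=0.222222, refl=0.222222·0.666667=0.1481; V=0.888889+0.222222+0.148148=1.2593
k=5 load: inc=0.148148, refl=0.148148·1.000000=0.1481; V=1.111111+0.148148+0.148148=1.4074

0 0 source 0.3333
1 1 load 0.6667
2 2 source 0.8889
3 3 load 1.1111
4 4 source 1.2593
5 5 load 1.4074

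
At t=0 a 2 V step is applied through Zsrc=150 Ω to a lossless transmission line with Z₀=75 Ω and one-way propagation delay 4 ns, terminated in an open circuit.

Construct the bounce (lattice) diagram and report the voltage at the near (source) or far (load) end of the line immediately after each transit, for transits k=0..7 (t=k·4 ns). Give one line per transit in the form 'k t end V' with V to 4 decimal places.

0 0 source 0.6667
1 4 load 1.3333
2 8 source 1.5556
3 12 load 1.7778
4 16 source 1.8519
5 20 load 1.9259
6 24 source 1.9506
7 28 load 1.9753

Γ_L=1.000000, Γ_S=0.333333; launch V₁=2·75/225=0.666667
k=0 src: V=0.6667
k=1 load: inc=0.666667, refl=0.666667·1.000000=0.6667; V=0.000000+0.666667+0.666667=1.3333
k=2 src: inc=0.666667, refl=0.666667·0.333333=0.2222; V=0.666667+0.666667+0.222222=1.5556
k=3 load: inc=0.222222, refl=0.222222·1.000000=0.2222; V=1.333333+0.222222+0.222222=1.7778
k=4 src: inc=0.222222, refl=0.222222·0.333333=0.0741; V=1.555556+0.222222+0.074074=1.8519
k=5 load: inc=0.074074, refl=0.074074·1.000000=0.0741; V=1.777778+0.074074+0.074074=1.9259
k=6 src: inc=0.074074, refl=0.074074·0.333333=0.0247; V=1.851852+0.074074+0.024691=1.9506
k=7 load: inc=0.024691, refl=0.024691·1.000000=0.0247; V=1.925926+0.024691+0.024691=1.9753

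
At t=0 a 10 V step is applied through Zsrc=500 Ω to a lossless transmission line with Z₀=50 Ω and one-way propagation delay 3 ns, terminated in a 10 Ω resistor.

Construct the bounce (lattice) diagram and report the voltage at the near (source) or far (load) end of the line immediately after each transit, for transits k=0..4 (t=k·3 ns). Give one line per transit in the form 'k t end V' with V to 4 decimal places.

Γ_L=-0.666667, Γ_S=0.818182; launch V₁=10·50/550=0.909091
k=0 src: V=0.9091
k=1 load: inc=0.909091, refl=0.909091·-0.666667=-0.6061; V=0.000000+0.909091+-0.606061=0.3030
k=2 src: inc=-0.606061, refl=-0.606061·0.818182=-0.4959; V=0.909091+-0.606061+-0.495868=-0.1928
k=3 load: inc=-0.495868, refl=-0.495868·-0.666667=0.3306; V=0.303030+-0.495868+0.330579=0.1377
k=4 src: inc=0.330579, refl=0.330579·0.818182=0.2705; V=-0.192837+0.330579+0.270473=0.4082

0 0 source 0.9091
1 3 load 0.3030
2 6 source -0.1928
3 9 load 0.1377
4 12 source 0.4082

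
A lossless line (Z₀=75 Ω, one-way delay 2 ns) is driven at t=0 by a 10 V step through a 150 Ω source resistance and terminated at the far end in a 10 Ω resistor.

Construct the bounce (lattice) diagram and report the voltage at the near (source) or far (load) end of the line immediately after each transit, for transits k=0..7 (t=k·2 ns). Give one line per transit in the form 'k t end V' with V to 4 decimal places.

0 0 source 3.3333
1 2 load 0.7843
2 4 source -0.0654
3 6 load 0.5844
4 8 source 0.8010
5 10 load 0.6354
6 12 source 0.5801
7 14 load 0.6224

Γ_L=-0.764706, Γ_S=0.333333; launch V₁=10·75/225=3.333333
k=0 src: V=3.3333
k=1 load: inc=3.333333, refl=3.333333·-0.764706=-2.5490; V=0.000000+3.333333+-2.549020=0.7843
k=2 src: inc=-2.549020, refl=-2.549020·0.333333=-0.8497; V=3.333333+-2.549020+-0.849673=-0.0654
k=3 load: inc=-0.849673, refl=-0.849673·-0.764706=0.6498; V=0.784314+-0.849673+0.649750=0.5844
k=4 src: inc=0.649750, refl=0.649750·0.333333=0.2166; V=-0.065359+0.649750+0.216583=0.8010
k=5 load: inc=0.216583, refl=0.216583·-0.764706=-0.1656; V=0.584391+0.216583+-0.165623=0.6354
k=6 src: inc=-0.165623, refl=-0.165623·0.333333=-0.0552; V=0.800974+-0.165623+-0.055208=0.5801
k=7 load: inc=-0.055208, refl=-0.055208·-0.764706=0.0422; V=0.635351+-0.055208+0.042218=0.6224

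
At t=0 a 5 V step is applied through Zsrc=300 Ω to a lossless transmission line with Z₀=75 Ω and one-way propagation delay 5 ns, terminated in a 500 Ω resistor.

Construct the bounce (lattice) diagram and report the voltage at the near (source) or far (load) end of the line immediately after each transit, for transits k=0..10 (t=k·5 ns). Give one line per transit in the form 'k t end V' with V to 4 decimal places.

0 0 source 1.0000
1 5 load 1.7391
2 10 source 2.1826
3 15 load 2.5104
4 20 source 2.7071
5 25 load 2.8524
6 30 source 2.9397
7 35 load 3.0041
8 40 source 3.0428
9 45 load 3.0714
10 50 source 3.0885

Γ_L=0.739130, Γ_S=0.600000; launch V₁=5·75/375=1.000000
k=0 src: V=1.0000
k=1 load: inc=1.000000, refl=1.000000·0.739130=0.7391; V=0.000000+1.000000+0.739130=1.7391
k=2 src: inc=0.739130, refl=0.739130·0.600000=0.4435; V=1.000000+0.739130+0.443478=2.1826
k=3 load: inc=0.443478, refl=0.443478·0.739130=0.3278; V=1.739130+0.443478+0.327788=2.5104
k=4 src: inc=0.327788, refl=0.327788·0.600000=0.1967; V=2.182609+0.327788+0.196673=2.7071
k=5 load: inc=0.196673, refl=0.196673·0.739130=0.1454; V=2.510397+0.196673+0.145367=2.8524
k=6 src: inc=0.145367, refl=0.145367·0.600000=0.0872; V=2.707070+0.145367+0.087220=2.9397
k=7 load: inc=0.087220, refl=0.087220·0.739130=0.0645; V=2.852437+0.087220+0.064467=3.0041
k=8 src: inc=0.064467, refl=0.064467·0.600000=0.0387; V=2.939657+0.064467+0.038680=3.0428
k=9 load: inc=0.038680, refl=0.038680·0.739130=0.0286; V=3.004124+0.038680+0.028590=3.0714
k=10 src: inc=0.028590, refl=0.028590·0.600000=0.0172; V=3.042804+0.028590+0.017154=3.0885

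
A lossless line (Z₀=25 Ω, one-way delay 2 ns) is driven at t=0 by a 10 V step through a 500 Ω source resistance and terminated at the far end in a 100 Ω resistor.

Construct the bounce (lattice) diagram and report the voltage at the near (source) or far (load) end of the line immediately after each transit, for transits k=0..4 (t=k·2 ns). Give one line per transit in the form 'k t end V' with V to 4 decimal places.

0 0 source 0.4762
1 2 load 0.7619
2 4 source 1.0204
3 6 load 1.1755
4 8 source 1.3158

Γ_L=0.600000, Γ_S=0.904762; launch V₁=10·25/525=0.476190
k=0 src: V=0.4762
k=1 load: inc=0.476190, refl=0.476190·0.600000=0.2857; V=0.000000+0.476190+0.285714=0.7619
k=2 src: inc=0.285714, refl=0.285714·0.904762=0.2585; V=0.476190+0.285714+0.258503=1.0204
k=3 load: inc=0.258503, refl=0.258503·0.600000=0.1551; V=0.761905+0.258503+0.155102=1.1755
k=4 src: inc=0.155102, refl=0.155102·0.904762=0.1403; V=1.020408+0.155102+0.140330=1.3158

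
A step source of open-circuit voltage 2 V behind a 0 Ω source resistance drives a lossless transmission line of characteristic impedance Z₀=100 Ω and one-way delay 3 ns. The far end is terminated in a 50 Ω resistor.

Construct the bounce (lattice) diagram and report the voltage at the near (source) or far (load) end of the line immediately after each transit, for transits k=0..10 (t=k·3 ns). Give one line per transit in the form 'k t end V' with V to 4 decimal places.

0 0 source 2.0000
1 3 load 1.3333
2 6 source 2.0000
3 9 load 1.7778
4 12 source 2.0000
5 15 load 1.9259
6 18 source 2.0000
7 21 load 1.9753
8 24 source 2.0000
9 27 load 1.9918
10 30 source 2.0000

Γ_L=-0.333333, Γ_S=-1.000000; launch V₁=2·100/100=2.000000
k=0 src: V=2.0000
k=1 load: inc=2.000000, refl=2.000000·-0.333333=-0.6667; V=0.000000+2.000000+-0.666667=1.3333
k=2 src: inc=-0.666667, refl=-0.666667·-1.000000=0.6667; V=2.000000+-0.666667+0.666667=2.0000
k=3 load: inc=0.666667, refl=0.666667·-0.333333=-0.2222; V=1.333333+0.666667+-0.222222=1.7778
k=4 src: inc=-0.222222, refl=-0.222222·-1.000000=0.2222; V=2.000000+-0.222222+0.222222=2.0000
k=5 load: inc=0.222222, refl=0.222222·-0.333333=-0.0741; V=1.777778+0.222222+-0.074074=1.9259
k=6 src: inc=-0.074074, refl=-0.074074·-1.000000=0.0741; V=2.000000+-0.074074+0.074074=2.0000
k=7 load: inc=0.074074, refl=0.074074·-0.333333=-0.0247; V=1.925926+0.074074+-0.024691=1.9753
k=8 src: inc=-0.024691, refl=-0.024691·-1.000000=0.0247; V=2.000000+-0.024691+0.024691=2.0000
k=9 load: inc=0.024691, refl=0.024691·-0.333333=-0.0082; V=1.975309+0.024691+-0.008230=1.9918
k=10 src: inc=-0.008230, refl=-0.008230·-1.000000=0.0082; V=2.000000+-0.008230+0.008230=2.0000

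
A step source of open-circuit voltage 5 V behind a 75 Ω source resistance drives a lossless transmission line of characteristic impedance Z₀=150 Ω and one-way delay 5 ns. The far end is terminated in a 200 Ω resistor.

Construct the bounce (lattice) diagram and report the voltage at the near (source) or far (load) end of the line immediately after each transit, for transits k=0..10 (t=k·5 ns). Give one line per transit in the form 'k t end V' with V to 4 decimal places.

0 0 source 3.3333
1 5 load 3.8095
2 10 source 3.6508
3 15 load 3.6281
4 20 source 3.6357
5 25 load 3.6368
6 30 source 3.6364
7 35 load 3.6363
8 40 source 3.6364
9 45 load 3.6364
10 50 source 3.6364

Γ_L=0.142857, Γ_S=-0.333333; launch V₁=5·150/225=3.333333
k=0 src: V=3.3333
k=1 load: inc=3.333333, refl=3.333333·0.142857=0.4762; V=0.000000+3.333333+0.476190=3.8095
k=2 src: inc=0.476190, refl=0.476190·-0.333333=-0.1587; V=3.333333+0.476190+-0.158730=3.6508
k=3 load: inc=-0.158730, refl=-0.158730·0.142857=-0.0227; V=3.809524+-0.158730+-0.022676=3.6281
k=4 src: inc=-0.022676, refl=-0.022676·-0.333333=0.0076; V=3.650794+-0.022676+0.007559=3.6357
k=5 load: inc=0.007559, refl=0.007559·0.142857=0.0011; V=3.628118+0.007559+0.001080=3.6368
k=6 src: inc=0.001080, refl=0.001080·-0.333333=-0.0004; V=3.635676+0.001080+-0.000360=3.6364
k=7 load: inc=-0.000360, refl=-0.000360·0.142857=-0.0001; V=3.636756+-0.000360+-0.000051=3.6363
k=8 src: inc=-0.000051, refl=-0.000051·-0.333333=0.0000; V=3.636396+-0.000051+0.000017=3.6364
k=9 load: inc=0.000017, refl=0.000017·0.142857=0.0000; V=3.636345+0.000017+0.000002=3.6364
k=10 src: inc=0.000002, refl=0.000002·-0.333333=-0.0000; V=3.636362+0.000002+-0.000001=3.6364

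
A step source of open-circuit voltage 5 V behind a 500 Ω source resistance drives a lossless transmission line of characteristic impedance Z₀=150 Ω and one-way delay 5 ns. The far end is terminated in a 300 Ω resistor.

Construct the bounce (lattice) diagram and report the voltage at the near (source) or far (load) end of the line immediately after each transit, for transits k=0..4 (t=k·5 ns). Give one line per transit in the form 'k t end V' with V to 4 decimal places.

0 0 source 1.1538
1 5 load 1.5385
2 10 source 1.7456
3 15 load 1.8146
4 20 source 1.8518

Γ_L=0.333333, Γ_S=0.538462; launch V₁=5·150/650=1.153846
k=0 src: V=1.1538
k=1 load: inc=1.153846, refl=1.153846·0.333333=0.3846; V=0.000000+1.153846+0.384615=1.5385
k=2 src: inc=0.384615, refl=0.384615·0.538462=0.2071; V=1.153846+0.384615+0.207101=1.7456
k=3 load: inc=0.207101, refl=0.207101·0.333333=0.0690; V=1.538462+0.207101+0.069034=1.8146
k=4 src: inc=0.069034, refl=0.069034·0.538462=0.0372; V=1.745562+0.069034+0.037172=1.8518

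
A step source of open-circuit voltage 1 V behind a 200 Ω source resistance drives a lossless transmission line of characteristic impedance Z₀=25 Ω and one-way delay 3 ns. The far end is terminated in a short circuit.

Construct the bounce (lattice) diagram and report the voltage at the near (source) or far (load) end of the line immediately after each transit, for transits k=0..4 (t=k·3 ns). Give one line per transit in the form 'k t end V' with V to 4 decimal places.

0 0 source 0.1111
1 3 load 0.0000
2 6 source -0.0864
3 9 load 0.0000
4 12 source 0.0672

Γ_L=-1.000000, Γ_S=0.777778; launch V₁=1·25/225=0.111111
k=0 src: V=0.1111
k=1 load: inc=0.111111, refl=0.111111·-1.000000=-0.1111; V=0.000000+0.111111+-0.111111=0.0000
k=2 src: inc=-0.111111, refl=-0.111111·0.777778=-0.0864; V=0.111111+-0.111111+-0.086420=-0.0864
k=3 load: inc=-0.086420, refl=-0.086420·-1.000000=0.0864; V=0.000000+-0.086420+0.086420=0.0000
k=4 src: inc=0.086420, refl=0.086420·0.777778=0.0672; V=-0.086420+0.086420+0.067215=0.0672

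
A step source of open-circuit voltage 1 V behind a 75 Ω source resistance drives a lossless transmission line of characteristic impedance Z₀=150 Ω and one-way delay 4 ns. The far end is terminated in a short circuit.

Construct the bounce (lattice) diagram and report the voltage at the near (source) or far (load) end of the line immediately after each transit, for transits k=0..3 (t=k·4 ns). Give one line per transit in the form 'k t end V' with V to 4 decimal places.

0 0 source 0.6667
1 4 load 0.0000
2 8 source 0.2222
3 12 load 0.0000

Γ_L=-1.000000, Γ_S=-0.333333; launch V₁=1·150/225=0.666667
k=0 src: V=0.6667
k=1 load: inc=0.666667, refl=0.666667·-1.000000=-0.6667; V=0.000000+0.666667+-0.666667=0.0000
k=2 src: inc=-0.666667, refl=-0.666667·-0.333333=0.2222; V=0.666667+-0.666667+0.222222=0.2222
k=3 load: inc=0.222222, refl=0.222222·-1.000000=-0.2222; V=0.000000+0.222222+-0.222222=0.0000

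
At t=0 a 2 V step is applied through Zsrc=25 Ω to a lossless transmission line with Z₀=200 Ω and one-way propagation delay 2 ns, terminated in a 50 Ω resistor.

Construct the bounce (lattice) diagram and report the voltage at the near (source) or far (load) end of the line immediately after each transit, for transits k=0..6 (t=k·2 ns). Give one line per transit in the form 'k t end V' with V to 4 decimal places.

Γ_L=-0.600000, Γ_S=-0.777778; launch V₁=2·200/225=1.777778
k=0 src: V=1.7778
k=1 load: inc=1.777778, refl=1.777778·-0.600000=-1.0667; V=0.000000+1.777778+-1.066667=0.7111
k=2 src: inc=-1.066667, refl=-1.066667·-0.777778=0.8296; V=1.777778+-1.066667+0.829630=1.5407
k=3 load: inc=0.829630, refl=0.829630·-0.600000=-0.4978; V=0.711111+0.829630+-0.497778=1.0430
k=4 src: inc=-0.497778, refl=-0.497778·-0.777778=0.3872; V=1.540741+-0.497778+0.387160=1.4301
k=5 load: inc=0.387160, refl=0.387160·-0.600000=-0.2323; V=1.042963+0.387160+-0.232296=1.1978
k=6 src: inc=-0.232296, refl=-0.232296·-0.777778=0.1807; V=1.430123+-0.232296+0.180675=1.3785

0 0 source 1.7778
1 2 load 0.7111
2 4 source 1.5407
3 6 load 1.0430
4 8 source 1.4301
5 10 load 1.1978
6 12 source 1.3785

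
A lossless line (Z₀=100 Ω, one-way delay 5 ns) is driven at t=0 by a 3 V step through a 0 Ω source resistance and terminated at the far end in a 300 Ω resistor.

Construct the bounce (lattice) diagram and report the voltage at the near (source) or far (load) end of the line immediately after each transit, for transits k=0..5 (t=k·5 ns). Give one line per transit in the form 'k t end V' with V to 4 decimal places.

0 0 source 3.0000
1 5 load 4.5000
2 10 source 3.0000
3 15 load 2.2500
4 20 source 3.0000
5 25 load 3.3750

Γ_L=0.500000, Γ_S=-1.000000; launch V₁=3·100/100=3.000000
k=0 src: V=3.0000
k=1 load: inc=3.000000, refl=3.000000·0.500000=1.5000; V=0.000000+3.000000+1.500000=4.5000
k=2 src: inc=1.500000, refl=1.500000·-1.000000=-1.5000; V=3.000000+1.500000+-1.500000=3.0000
k=3 load: inc=-1.500000, refl=-1.500000·0.500000=-0.7500; V=4.500000+-1.500000+-0.750000=2.2500
k=4 src: inc=-0.750000, refl=-0.750000·-1.000000=0.7500; V=3.000000+-0.750000+0.750000=3.0000
k=5 load: inc=0.750000, refl=0.750000·0.500000=0.3750; V=2.250000+0.750000+0.375000=3.3750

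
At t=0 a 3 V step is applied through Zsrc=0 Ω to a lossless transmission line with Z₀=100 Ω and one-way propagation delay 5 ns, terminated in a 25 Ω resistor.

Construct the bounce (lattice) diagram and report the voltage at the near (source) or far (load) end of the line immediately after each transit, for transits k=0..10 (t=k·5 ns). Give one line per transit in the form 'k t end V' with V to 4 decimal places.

0 0 source 3.0000
1 5 load 1.2000
2 10 source 3.0000
3 15 load 1.9200
4 20 source 3.0000
5 25 load 2.3520
6 30 source 3.0000
7 35 load 2.6112
8 40 source 3.0000
9 45 load 2.7667
10 50 source 3.0000

Γ_L=-0.600000, Γ_S=-1.000000; launch V₁=3·100/100=3.000000
k=0 src: V=3.0000
k=1 load: inc=3.000000, refl=3.000000·-0.600000=-1.8000; V=0.000000+3.000000+-1.800000=1.2000
k=2 src: inc=-1.800000, refl=-1.800000·-1.000000=1.8000; V=3.000000+-1.800000+1.800000=3.0000
k=3 load: inc=1.800000, refl=1.800000·-0.600000=-1.0800; V=1.200000+1.800000+-1.080000=1.9200
k=4 src: inc=-1.080000, refl=-1.080000·-1.000000=1.0800; V=3.000000+-1.080000+1.080000=3.0000
k=5 load: inc=1.080000, refl=1.080000·-0.600000=-0.6480; V=1.920000+1.080000+-0.648000=2.3520
k=6 src: inc=-0.648000, refl=-0.648000·-1.000000=0.6480; V=3.000000+-0.648000+0.648000=3.0000
k=7 load: inc=0.648000, refl=0.648000·-0.600000=-0.3888; V=2.352000+0.648000+-0.388800=2.6112
k=8 src: inc=-0.388800, refl=-0.388800·-1.000000=0.3888; V=3.000000+-0.388800+0.388800=3.0000
k=9 load: inc=0.388800, refl=0.388800·-0.600000=-0.2333; V=2.611200+0.388800+-0.233280=2.7667
k=10 src: inc=-0.233280, refl=-0.233280·-1.000000=0.2333; V=3.000000+-0.233280+0.233280=3.0000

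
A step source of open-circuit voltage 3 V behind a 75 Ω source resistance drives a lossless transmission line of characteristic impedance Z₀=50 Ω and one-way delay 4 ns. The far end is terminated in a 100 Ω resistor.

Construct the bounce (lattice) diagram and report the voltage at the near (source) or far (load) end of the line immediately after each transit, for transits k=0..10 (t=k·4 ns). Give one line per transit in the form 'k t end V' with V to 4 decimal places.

Γ_L=0.333333, Γ_S=0.200000; launch V₁=3·50/125=1.200000
k=0 src: V=1.2000
k=1 load: inc=1.200000, refl=1.200000·0.333333=0.4000; V=0.000000+1.200000+0.400000=1.6000
k=2 src: inc=0.400000, refl=0.400000·0.200000=0.0800; V=1.200000+0.400000+0.080000=1.6800
k=3 load: inc=0.080000, refl=0.080000·0.333333=0.0267; V=1.600000+0.080000+0.026667=1.7067
k=4 src: inc=0.026667, refl=0.026667·0.200000=0.0053; V=1.680000+0.026667+0.005333=1.7120
k=5 load: inc=0.005333, refl=0.005333·0.333333=0.0018; V=1.706667+0.005333+0.001778=1.7138
k=6 src: inc=0.001778, refl=0.001778·0.200000=0.0004; V=1.712000+0.001778+0.000356=1.7141
k=7 load: inc=0.000356, refl=0.000356·0.333333=0.0001; V=1.713778+0.000356+0.000119=1.7143
k=8 src: inc=0.000119, refl=0.000119·0.200000=0.0000; V=1.714133+0.000119+0.000024=1.7143
k=9 load: inc=0.000024, refl=0.000024·0.333333=0.0000; V=1.714252+0.000024+0.000008=1.7143
k=10 src: inc=0.000008, refl=0.000008·0.200000=0.0000; V=1.714276+0.000008+0.000002=1.7143

0 0 source 1.2000
1 4 load 1.6000
2 8 source 1.6800
3 12 load 1.7067
4 16 source 1.7120
5 20 load 1.7138
6 24 source 1.7141
7 28 load 1.7143
8 32 source 1.7143
9 36 load 1.7143
10 40 source 1.7143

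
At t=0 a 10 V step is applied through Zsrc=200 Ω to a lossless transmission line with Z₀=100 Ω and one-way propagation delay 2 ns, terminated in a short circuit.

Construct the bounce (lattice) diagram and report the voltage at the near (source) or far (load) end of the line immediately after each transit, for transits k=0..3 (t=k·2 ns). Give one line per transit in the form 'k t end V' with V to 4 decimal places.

Γ_L=-1.000000, Γ_S=0.333333; launch V₁=10·100/300=3.333333
k=0 src: V=3.3333
k=1 load: inc=3.333333, refl=3.333333·-1.000000=-3.3333; V=0.000000+3.333333+-3.333333=0.0000
k=2 src: inc=-3.333333, refl=-3.333333·0.333333=-1.1111; V=3.333333+-3.333333+-1.111111=-1.1111
k=3 load: inc=-1.111111, refl=-1.111111·-1.000000=1.1111; V=0.000000+-1.111111+1.111111=0.0000

0 0 source 3.3333
1 2 load 0.0000
2 4 source -1.1111
3 6 load 0.0000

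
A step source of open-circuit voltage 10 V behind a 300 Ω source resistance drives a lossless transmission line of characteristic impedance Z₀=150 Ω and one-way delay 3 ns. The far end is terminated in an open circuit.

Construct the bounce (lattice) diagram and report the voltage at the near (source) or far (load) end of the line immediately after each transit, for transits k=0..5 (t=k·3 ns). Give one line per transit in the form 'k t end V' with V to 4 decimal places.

0 0 source 3.3333
1 3 load 6.6667
2 6 source 7.7778
3 9 load 8.8889
4 12 source 9.2593
5 15 load 9.6296

Γ_L=1.000000, Γ_S=0.333333; launch V₁=10·150/450=3.333333
k=0 src: V=3.3333
k=1 load: inc=3.333333, refl=3.333333·1.000000=3.3333; V=0.000000+3.333333+3.333333=6.6667
k=2 src: inc=3.333333, refl=3.333333·0.333333=1.1111; V=3.333333+3.333333+1.111111=7.7778
k=3 load: inc=1.111111, refl=1.111111·1.000000=1.1111; V=6.666667+1.111111+1.111111=8.8889
k=4 src: inc=1.111111, refl=1.111111·0.333333=0.3704; V=7.777778+1.111111+0.370370=9.2593
k=5 load: inc=0.370370, refl=0.370370·1.000000=0.3704; V=8.888889+0.370370+0.370370=9.6296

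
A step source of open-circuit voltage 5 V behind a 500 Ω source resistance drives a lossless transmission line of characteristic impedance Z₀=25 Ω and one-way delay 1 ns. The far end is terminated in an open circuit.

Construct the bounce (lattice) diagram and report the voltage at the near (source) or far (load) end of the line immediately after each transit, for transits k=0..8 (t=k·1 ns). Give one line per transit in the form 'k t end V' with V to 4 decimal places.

0 0 source 0.2381
1 1 load 0.4762
2 2 source 0.6916
3 3 load 0.9070
4 4 source 1.1019
5 5 load 1.2968
6 6 source 1.4732
7 7 load 1.6495
8 8 source 1.8091

Γ_L=1.000000, Γ_S=0.904762; launch V₁=5·25/525=0.238095
k=0 src: V=0.2381
k=1 load: inc=0.238095, refl=0.238095·1.000000=0.2381; V=0.000000+0.238095+0.238095=0.4762
k=2 src: inc=0.238095, refl=0.238095·0.904762=0.2154; V=0.238095+0.238095+0.215420=0.6916
k=3 load: inc=0.215420, refl=0.215420·1.000000=0.2154; V=0.476190+0.215420+0.215420=0.9070
k=4 src: inc=0.215420, refl=0.215420·0.904762=0.1949; V=0.691610+0.215420+0.194903=1.1019
k=5 load: inc=0.194903, refl=0.194903·1.000000=0.1949; V=0.907029+0.194903+0.194903=1.2968
k=6 src: inc=0.194903, refl=0.194903·0.904762=0.1763; V=1.101933+0.194903+0.176341=1.4732
k=7 load: inc=0.176341, refl=0.176341·1.000000=0.1763; V=1.296836+0.176341+0.176341=1.6495
k=8 src: inc=0.176341, refl=0.176341·0.904762=0.1595; V=1.473177+0.176341+0.159547=1.8091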